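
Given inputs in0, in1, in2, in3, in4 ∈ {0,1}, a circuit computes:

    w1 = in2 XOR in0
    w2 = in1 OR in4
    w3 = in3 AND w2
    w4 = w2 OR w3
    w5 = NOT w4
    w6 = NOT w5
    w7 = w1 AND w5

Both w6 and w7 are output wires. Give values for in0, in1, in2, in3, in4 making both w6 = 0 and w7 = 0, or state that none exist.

in0=1, in1=0, in2=1, in3=0, in4=0

Check with in0=1, in1=0, in2=1, in3=0, in4=0:
w1 = in2 XOR in0 = 1 XOR 1 = 0
w2 = in1 OR in4 = 0 OR 0 = 0
w3 = in3 AND w2 = 0 AND 0 = 0
w4 = w2 OR w3 = 0 OR 0 = 0
w5 = NOT w4 = NOT 0 = 1
w6 = NOT w5 = NOT 1 = 0
w7 = w1 AND w5 = 0 AND 1 = 0
So w6 = 0 and w7 = 0.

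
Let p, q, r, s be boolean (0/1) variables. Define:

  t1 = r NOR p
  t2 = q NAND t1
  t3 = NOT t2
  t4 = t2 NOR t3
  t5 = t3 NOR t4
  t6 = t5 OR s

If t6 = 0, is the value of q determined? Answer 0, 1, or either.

1

t6 = t5 OR s must be 0, so both t5 = 0 and s = 0.
t5 = t3 NOR t4 must be 0, so at least one of t3, t4 is 1.
Every assignment with t6 = 0 has q = 1; there are 1 such assignment(s).
  p=0, q=1, r=0, s=0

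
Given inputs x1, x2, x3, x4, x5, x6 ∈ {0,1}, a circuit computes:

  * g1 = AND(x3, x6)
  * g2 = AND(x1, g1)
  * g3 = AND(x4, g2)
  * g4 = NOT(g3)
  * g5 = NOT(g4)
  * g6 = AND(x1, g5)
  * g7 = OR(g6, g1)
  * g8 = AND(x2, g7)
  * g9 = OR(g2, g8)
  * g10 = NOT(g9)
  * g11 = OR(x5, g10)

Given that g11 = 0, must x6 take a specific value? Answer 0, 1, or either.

1

g11 = OR(x5, g10) must be 0, so both x5 = 0 and g10 = 0.
Every assignment with g11 = 0 has x6 = 1; there are 6 such assignment(s).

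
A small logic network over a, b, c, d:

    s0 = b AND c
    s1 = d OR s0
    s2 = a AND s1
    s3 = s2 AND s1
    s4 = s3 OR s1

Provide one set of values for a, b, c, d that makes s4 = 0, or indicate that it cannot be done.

s4 = s3 OR s1 must be 0, so both s3 = 0 and s1 = 0.
Check with a=1 b=0 c=0 d=0:
s0 = b AND c = 0 AND 0 = 0
s1 = d OR s0 = 0 OR 0 = 0
s2 = a AND s1 = 1 AND 0 = 0
s3 = s2 AND s1 = 0 AND 0 = 0
s4 = s3 OR s1 = 0 OR 0 = 0
So s4 = 0 as required.

a=1 b=0 c=0 d=0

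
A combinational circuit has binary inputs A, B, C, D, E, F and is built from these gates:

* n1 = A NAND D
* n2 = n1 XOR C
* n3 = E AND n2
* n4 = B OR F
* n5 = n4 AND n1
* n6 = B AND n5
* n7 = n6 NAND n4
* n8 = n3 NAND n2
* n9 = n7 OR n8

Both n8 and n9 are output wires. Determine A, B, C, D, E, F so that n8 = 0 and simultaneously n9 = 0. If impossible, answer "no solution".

A=1, B=1, C=0, D=0, E=1, F=0

Check with A=1, B=1, C=0, D=0, E=1, F=0:
n1 = A NAND D = 1 NAND 0 = 1
n2 = n1 XOR C = 1 XOR 0 = 1
n3 = E AND n2 = 1 AND 1 = 1
n4 = B OR F = 1 OR 0 = 1
n5 = n4 AND n1 = 1 AND 1 = 1
n6 = B AND n5 = 1 AND 1 = 1
n7 = n6 NAND n4 = 1 NAND 1 = 0
n8 = n3 NAND n2 = 1 NAND 1 = 0
n9 = n7 OR n8 = 0 OR 0 = 0
So n8 = 0 and n9 = 0.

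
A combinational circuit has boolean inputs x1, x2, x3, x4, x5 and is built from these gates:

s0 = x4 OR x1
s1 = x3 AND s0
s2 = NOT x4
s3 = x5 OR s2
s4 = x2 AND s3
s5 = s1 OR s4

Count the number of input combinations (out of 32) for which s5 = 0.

12

s5 = s1 OR s4 must be 0, so both s1 = 0 and s4 = 0.
s1 = x3 AND s0 must be 0, so at least one of x3, s0 is 0.
s4 = x2 AND s3 must be 0, so at least one of x2, s3 is 0.
Enumerating the 32 input combinations, 12 give s5 = 0 and 20 give s5 = 1.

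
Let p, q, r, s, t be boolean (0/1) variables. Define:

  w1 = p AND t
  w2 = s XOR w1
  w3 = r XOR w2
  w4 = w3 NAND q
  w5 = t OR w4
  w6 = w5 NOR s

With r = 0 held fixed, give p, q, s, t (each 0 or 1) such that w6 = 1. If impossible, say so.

With r = 0 fixed, none of the 16 settings of p, q, s, t give w6 = 1.
For example, with p=1, q=0, s=0, t=1:
w1 = p AND t = 1 AND 1 = 1
w2 = s XOR w1 = 0 XOR 1 = 1
w3 = r XOR w2 = 0 XOR 1 = 1
w4 = w3 NAND q = 1 NAND 0 = 1
w5 = t OR w4 = 1 OR 1 = 1
w6 = w5 NOR s = 1 NOR 0 = 0
giving w6 = 0 ≠ 1.

no solution exists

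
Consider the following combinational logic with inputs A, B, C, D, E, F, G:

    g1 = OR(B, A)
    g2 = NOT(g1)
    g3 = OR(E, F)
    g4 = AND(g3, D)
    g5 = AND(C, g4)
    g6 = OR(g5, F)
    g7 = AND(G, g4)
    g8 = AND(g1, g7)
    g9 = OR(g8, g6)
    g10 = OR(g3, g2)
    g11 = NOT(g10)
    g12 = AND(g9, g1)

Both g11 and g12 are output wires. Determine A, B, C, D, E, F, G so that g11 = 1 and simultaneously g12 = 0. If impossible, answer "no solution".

Check with A=0, B=1, C=0, D=1, E=0, F=0, G=0:
g1 = OR(B, A) = OR(1, 0) = 1
g2 = NOT(g1) = NOT 1 = 0
g3 = OR(E, F) = OR(0, 0) = 0
g4 = AND(g3, D) = AND(0, 1) = 0
g5 = AND(C, g4) = AND(0, 0) = 0
g6 = OR(g5, F) = OR(0, 0) = 0
g7 = AND(G, g4) = AND(0, 0) = 0
g8 = AND(g1, g7) = AND(1, 0) = 0
g9 = OR(g8, g6) = OR(0, 0) = 0
g10 = OR(g3, g2) = OR(0, 0) = 0
g11 = NOT(g10) = NOT 0 = 1
g12 = AND(g9, g1) = AND(0, 1) = 0
So g11 = 1 and g12 = 0.

A=0, B=1, C=0, D=1, E=0, F=0, G=0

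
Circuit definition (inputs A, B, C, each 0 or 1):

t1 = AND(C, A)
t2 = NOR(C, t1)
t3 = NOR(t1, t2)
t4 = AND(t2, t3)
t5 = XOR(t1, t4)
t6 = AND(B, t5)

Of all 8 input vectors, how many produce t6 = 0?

7

t6 = AND(B, t5) must be 0, so at least one of B, t5 is 0.
Enumerating the 8 input combinations, 7 give t6 = 0 and 1 give t6 = 1.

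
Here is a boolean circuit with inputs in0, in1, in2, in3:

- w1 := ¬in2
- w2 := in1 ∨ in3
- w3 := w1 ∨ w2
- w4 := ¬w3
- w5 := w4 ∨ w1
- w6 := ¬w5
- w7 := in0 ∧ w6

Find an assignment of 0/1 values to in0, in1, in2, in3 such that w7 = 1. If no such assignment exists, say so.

Check with in0=1, in1=1, in2=1, in3=1:
w1 = ¬in2 = ¬1 = 0
w2 = in1 ∨ in3 = 1 ∨ 1 = 1
w3 = w1 ∨ w2 = 0 ∨ 1 = 1
w4 = ¬w3 = ¬1 = 0
w5 = w4 ∨ w1 = 0 ∨ 0 = 0
w6 = ¬w5 = ¬0 = 1
w7 = in0 ∧ w6 = 1 ∧ 1 = 1
So w7 = 1 as required.

in0=1, in1=1, in2=1, in3=1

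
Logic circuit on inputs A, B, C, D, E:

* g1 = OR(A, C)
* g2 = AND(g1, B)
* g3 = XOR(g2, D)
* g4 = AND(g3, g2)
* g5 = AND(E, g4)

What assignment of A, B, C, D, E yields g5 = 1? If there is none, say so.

A=0, B=1, C=1, D=0, E=1

g5 = AND(E, g4) must be 1, so both E = 1 and g4 = 1.
g4 = AND(g3, g2) must be 1, so both g3 = 1 and g2 = 1.
g3 = XOR(g2, D) must be 1, so g2 and D differ.
Check with A=0, B=1, C=1, D=0, E=1:
g1 = OR(A, C) = OR(0, 1) = 1
g2 = AND(g1, B) = AND(1, 1) = 1
g3 = XOR(g2, D) = XOR(1, 0) = 1
g4 = AND(g3, g2) = AND(1, 1) = 1
g5 = AND(E, g4) = AND(1, 1) = 1
So g5 = 1 as required.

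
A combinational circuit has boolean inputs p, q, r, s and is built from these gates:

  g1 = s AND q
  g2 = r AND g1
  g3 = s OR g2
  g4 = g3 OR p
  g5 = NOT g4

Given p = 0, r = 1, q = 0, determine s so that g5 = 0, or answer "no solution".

g5 = NOT g4 must be 0, so g4 = 1.
Check with p = 0, r = 1, q = 0 and s=1:
g1 = s AND q = 1 AND 0 = 0
g2 = r AND g1 = 1 AND 0 = 0
g3 = s OR g2 = 1 OR 0 = 1
g4 = g3 OR p = 1 OR 0 = 1
g5 = NOT g4 = NOT 1 = 0
So g5 = 0.

s=1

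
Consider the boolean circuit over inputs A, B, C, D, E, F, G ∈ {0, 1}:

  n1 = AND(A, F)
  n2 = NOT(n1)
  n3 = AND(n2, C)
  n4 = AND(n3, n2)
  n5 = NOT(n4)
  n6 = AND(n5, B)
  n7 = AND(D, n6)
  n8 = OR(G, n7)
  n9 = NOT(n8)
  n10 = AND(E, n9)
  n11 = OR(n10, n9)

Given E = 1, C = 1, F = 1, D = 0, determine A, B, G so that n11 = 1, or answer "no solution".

A=0 B=1 G=0

n11 = OR(n10, n9) must be 1, so at least one of n10, n9 is 1.
Check with E = 1, C = 1, F = 1, D = 0 and A=0, B=1, G=0:
n1 = AND(A, F) = AND(0, 1) = 0
n2 = NOT(n1) = NOT 0 = 1
n3 = AND(n2, C) = AND(1, 1) = 1
n4 = AND(n3, n2) = AND(1, 1) = 1
n5 = NOT(n4) = NOT 1 = 0
n6 = AND(n5, B) = AND(0, 1) = 0
n7 = AND(D, n6) = AND(0, 0) = 0
n8 = OR(G, n7) = OR(0, 0) = 0
n9 = NOT(n8) = NOT 0 = 1
n10 = AND(E, n9) = AND(1, 1) = 1
n11 = OR(n10, n9) = OR(1, 1) = 1
So n11 = 1.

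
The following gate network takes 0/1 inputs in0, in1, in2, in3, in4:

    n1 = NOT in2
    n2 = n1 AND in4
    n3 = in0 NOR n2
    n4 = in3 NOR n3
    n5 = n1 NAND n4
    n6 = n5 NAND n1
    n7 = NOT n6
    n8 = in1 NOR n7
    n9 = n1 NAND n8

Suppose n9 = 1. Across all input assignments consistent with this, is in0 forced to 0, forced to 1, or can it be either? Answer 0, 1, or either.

either

Both values of in0 occur among assignments with n9 = 1:
  in0=0: in0=0, in1=0, in2=0, in3=0, in4=0
  in0=1: in0=1, in1=0, in2=0, in3=1, in4=0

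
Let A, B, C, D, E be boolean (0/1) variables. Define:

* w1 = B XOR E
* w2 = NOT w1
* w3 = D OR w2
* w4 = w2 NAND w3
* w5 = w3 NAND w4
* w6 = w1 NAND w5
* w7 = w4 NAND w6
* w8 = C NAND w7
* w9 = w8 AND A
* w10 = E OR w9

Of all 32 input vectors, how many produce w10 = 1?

w10 = E OR w9 must be 1, so at least one of E, w9 is 1.
Enumerating the 32 input combinations, 21 give w10 = 1 and 11 give w10 = 0.

21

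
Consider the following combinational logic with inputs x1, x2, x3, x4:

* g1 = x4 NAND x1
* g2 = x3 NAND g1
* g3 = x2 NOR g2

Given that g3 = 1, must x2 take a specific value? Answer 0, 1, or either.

0

g3 = x2 NOR g2 must be 1, so both x2 = 0 and g2 = 0.
g2 = x3 NAND g1 must be 0, so both x3 = 1 and g1 = 1.
Every assignment with g3 = 1 has x2 = 0; there are 3 such assignment(s).
  x1=0, x2=0, x3=1, x4=0
  x1=0, x2=0, x3=1, x4=1
  x1=1, x2=0, x3=1, x4=0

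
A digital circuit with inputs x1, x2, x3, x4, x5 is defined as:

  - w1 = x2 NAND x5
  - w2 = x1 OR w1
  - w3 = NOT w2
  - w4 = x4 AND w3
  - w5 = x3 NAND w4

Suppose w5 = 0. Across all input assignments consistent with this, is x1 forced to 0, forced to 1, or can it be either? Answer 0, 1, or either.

0

w5 = x3 NAND w4 must be 0, so both x3 = 1 and w4 = 1.
w4 = x4 AND w3 must be 1, so both x4 = 1 and w3 = 1.
w3 = NOT w2 must be 1, so w2 = 0.
Every assignment with w5 = 0 has x1 = 0; there are 1 such assignment(s).
  x1=0, x2=1, x3=1, x4=1, x5=1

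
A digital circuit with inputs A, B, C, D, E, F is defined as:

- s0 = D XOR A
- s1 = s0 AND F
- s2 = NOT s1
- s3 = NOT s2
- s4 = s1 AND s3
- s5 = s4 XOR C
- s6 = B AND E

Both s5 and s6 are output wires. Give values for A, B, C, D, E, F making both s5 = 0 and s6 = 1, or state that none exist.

A=1 B=1 C=0 D=0 E=1 F=0

Check with A=1 B=1 C=0 D=0 E=1 F=0:
s0 = D XOR A = 0 XOR 1 = 1
s1 = s0 AND F = 1 AND 0 = 0
s2 = NOT s1 = NOT 0 = 1
s3 = NOT s2 = NOT 1 = 0
s4 = s1 AND s3 = 0 AND 0 = 0
s5 = s4 XOR C = 0 XOR 0 = 0
s6 = B AND E = 1 AND 1 = 1
So s5 = 0 and s6 = 1.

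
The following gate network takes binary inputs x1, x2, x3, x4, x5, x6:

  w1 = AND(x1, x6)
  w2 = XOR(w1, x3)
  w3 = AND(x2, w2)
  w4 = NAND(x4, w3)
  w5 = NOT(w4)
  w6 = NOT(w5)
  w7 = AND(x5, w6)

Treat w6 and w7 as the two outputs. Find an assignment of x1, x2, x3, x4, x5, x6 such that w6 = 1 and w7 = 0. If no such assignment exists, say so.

x1=0, x2=1, x3=0, x4=0, x5=0, x6=1

Check with x1=0, x2=1, x3=0, x4=0, x5=0, x6=1:
w1 = AND(x1, x6) = AND(0, 1) = 0
w2 = XOR(w1, x3) = XOR(0, 0) = 0
w3 = AND(x2, w2) = AND(1, 0) = 0
w4 = NAND(x4, w3) = NAND(0, 0) = 1
w5 = NOT(w4) = NOT 1 = 0
w6 = NOT(w5) = NOT 0 = 1
w7 = AND(x5, w6) = AND(0, 1) = 0
So w6 = 1 and w7 = 0.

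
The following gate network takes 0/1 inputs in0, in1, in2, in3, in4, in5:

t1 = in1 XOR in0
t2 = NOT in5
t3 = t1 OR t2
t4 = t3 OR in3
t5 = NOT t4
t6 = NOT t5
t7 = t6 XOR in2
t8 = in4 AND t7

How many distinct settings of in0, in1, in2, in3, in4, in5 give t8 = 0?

t8 = in4 AND t7 must be 0, so at least one of in4, t7 is 0.
Enumerating the 64 input combinations, 48 give t8 = 0 and 16 give t8 = 1.

48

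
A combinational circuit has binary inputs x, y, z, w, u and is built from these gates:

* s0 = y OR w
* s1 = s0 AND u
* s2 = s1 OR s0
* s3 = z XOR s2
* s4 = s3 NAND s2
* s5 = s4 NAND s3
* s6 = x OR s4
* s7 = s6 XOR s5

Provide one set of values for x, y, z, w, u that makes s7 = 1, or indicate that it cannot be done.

s7 = s6 XOR s5 must be 1, so s6 and s5 differ.
Check with x=1, y=0, z=1, w=0, u=0:
s0 = y OR w = 0 OR 0 = 0
s1 = s0 AND u = 0 AND 0 = 0
s2 = s1 OR s0 = 0 OR 0 = 0
s3 = z XOR s2 = 1 XOR 0 = 1
s4 = s3 NAND s2 = 1 NAND 0 = 1
s5 = s4 NAND s3 = 1 NAND 1 = 0
s6 = x OR s4 = 1 OR 1 = 1
s7 = s6 XOR s5 = 1 XOR 0 = 1
So s7 = 1 as required.

x=1, y=0, z=1, w=0, u=0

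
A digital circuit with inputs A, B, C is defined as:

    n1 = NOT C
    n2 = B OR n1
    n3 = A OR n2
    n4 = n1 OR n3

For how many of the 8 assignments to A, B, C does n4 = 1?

n4 = n1 OR n3 must be 1, so at least one of n1, n3 is 1.
Enumerating the 8 input combinations, 7 give n4 = 1 and 1 give n4 = 0.

7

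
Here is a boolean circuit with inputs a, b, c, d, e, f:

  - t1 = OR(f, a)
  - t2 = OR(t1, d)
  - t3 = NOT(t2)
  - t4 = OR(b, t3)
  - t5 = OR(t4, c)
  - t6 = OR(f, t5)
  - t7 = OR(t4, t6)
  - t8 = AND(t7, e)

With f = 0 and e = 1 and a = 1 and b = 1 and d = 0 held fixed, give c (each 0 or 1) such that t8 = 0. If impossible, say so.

With f = 0 and e = 1 and a = 1 and b = 1 and d = 0 fixed, none of the 2 settings of c give t8 = 0.
For example, with c=0:
t1 = OR(f, a) = OR(0, 1) = 1
t2 = OR(t1, d) = OR(1, 0) = 1
t3 = NOT(t2) = NOT 1 = 0
t4 = OR(b, t3) = OR(1, 0) = 1
t5 = OR(t4, c) = OR(1, 0) = 1
t6 = OR(f, t5) = OR(0, 1) = 1
t7 = OR(t4, t6) = OR(1, 1) = 1
t8 = AND(t7, e) = AND(1, 1) = 1
giving t8 = 1 ≠ 0.

no solution exists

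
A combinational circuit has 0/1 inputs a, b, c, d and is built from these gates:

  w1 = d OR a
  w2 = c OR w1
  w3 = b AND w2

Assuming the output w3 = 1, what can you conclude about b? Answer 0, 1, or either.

w3 = b AND w2 must be 1, so both b = 1 and w2 = 1.
Every assignment with w3 = 1 has b = 1; there are 7 such assignment(s).

1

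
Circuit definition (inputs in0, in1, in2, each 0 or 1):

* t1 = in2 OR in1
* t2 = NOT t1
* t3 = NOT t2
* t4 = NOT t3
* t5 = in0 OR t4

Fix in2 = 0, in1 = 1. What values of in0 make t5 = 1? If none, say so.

in0=1

Check with in2 = 0, in1 = 1 and in0=1:
t1 = in2 OR in1 = 0 OR 1 = 1
t2 = NOT t1 = NOT 1 = 0
t3 = NOT t2 = NOT 0 = 1
t4 = NOT t3 = NOT 1 = 0
t5 = in0 OR t4 = 1 OR 0 = 1
So t5 = 1.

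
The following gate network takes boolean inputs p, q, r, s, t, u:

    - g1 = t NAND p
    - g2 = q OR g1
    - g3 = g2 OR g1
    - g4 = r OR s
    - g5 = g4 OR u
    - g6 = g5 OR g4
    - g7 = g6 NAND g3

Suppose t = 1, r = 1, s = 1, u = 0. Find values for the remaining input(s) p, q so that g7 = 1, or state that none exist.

p=1, q=0

g7 = g6 NAND g3 must be 1, so at least one of g6, g3 is 0.
Check with t = 1, r = 1, s = 1, u = 0 and p=1, q=0:
g1 = t NAND p = 1 NAND 1 = 0
g2 = q OR g1 = 0 OR 0 = 0
g3 = g2 OR g1 = 0 OR 0 = 0
g4 = r OR s = 1 OR 1 = 1
g5 = g4 OR u = 1 OR 0 = 1
g6 = g5 OR g4 = 1 OR 1 = 1
g7 = g6 NAND g3 = 1 NAND 0 = 1
So g7 = 1.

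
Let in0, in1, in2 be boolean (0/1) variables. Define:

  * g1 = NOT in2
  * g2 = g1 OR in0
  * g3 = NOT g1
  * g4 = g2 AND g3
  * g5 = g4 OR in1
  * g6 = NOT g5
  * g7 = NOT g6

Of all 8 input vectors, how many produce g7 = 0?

3

g7 = NOT g6 must be 0, so g6 = 1.
Satisfying assignments:
  in0=0, in1=0, in2=0
  in0=0, in1=0, in2=1
  in0=1, in1=0, in2=0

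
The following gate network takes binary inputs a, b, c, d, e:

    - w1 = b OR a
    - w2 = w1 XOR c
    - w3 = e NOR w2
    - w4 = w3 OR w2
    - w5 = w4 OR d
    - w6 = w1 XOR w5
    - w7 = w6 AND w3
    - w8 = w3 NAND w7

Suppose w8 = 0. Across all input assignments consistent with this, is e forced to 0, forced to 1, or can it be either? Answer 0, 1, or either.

w8 = w3 NAND w7 must be 0, so both w3 = 1 and w7 = 1.
w3 = e NOR w2 must be 1, so both e = 0 and w2 = 0.
w7 = w6 AND w3 must be 1, so both w6 = 1 and w3 = 1.
Every assignment with w8 = 0 has e = 0; there are 2 such assignment(s).
  a=0, b=0, c=0, d=0, e=0
  a=0, b=0, c=0, d=1, e=0

0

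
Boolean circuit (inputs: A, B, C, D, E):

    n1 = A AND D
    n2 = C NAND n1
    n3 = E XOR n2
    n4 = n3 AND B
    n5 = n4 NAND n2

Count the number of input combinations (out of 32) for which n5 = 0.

n5 = n4 NAND n2 must be 0, so both n4 = 1 and n2 = 1.
n4 = n3 AND B must be 1, so both n3 = 1 and B = 1.
Enumerating the 32 input combinations, 7 give n5 = 0 and 25 give n5 = 1.

7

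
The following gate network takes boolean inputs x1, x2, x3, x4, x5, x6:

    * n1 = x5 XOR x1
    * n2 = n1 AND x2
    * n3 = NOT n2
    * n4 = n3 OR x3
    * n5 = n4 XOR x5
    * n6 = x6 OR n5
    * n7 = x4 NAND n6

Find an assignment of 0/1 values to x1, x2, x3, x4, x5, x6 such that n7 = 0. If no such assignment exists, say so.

n7 = x4 NAND n6 must be 0, so both x4 = 1 and n6 = 1.
n6 = x6 OR n5 must be 1, so at least one of x6, n5 is 1.
Check with x1=1 x2=1 x3=0 x4=1 x5=0 x6=1:
n1 = x5 XOR x1 = 0 XOR 1 = 1
n2 = n1 AND x2 = 1 AND 1 = 1
n3 = NOT n2 = NOT 1 = 0
n4 = n3 OR x3 = 0 OR 0 = 0
n5 = n4 XOR x5 = 0 XOR 0 = 0
n6 = x6 OR n5 = 1 OR 0 = 1
n7 = x4 NAND n6 = 1 NAND 1 = 0
So n7 = 0 as required.

x1=1 x2=1 x3=0 x4=1 x5=0 x6=1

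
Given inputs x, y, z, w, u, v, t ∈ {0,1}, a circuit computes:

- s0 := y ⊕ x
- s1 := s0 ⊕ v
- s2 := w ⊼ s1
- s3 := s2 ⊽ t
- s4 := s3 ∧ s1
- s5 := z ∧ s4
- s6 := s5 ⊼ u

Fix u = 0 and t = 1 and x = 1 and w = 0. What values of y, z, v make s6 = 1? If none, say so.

s6 = s5 ⊼ u must be 1, so at least one of s5, u is 0.
Check with u = 0 and t = 1 and x = 1 and w = 0 and y=0, z=0, v=1:
s0 = y ⊕ x = 0 ⊕ 1 = 1
s1 = s0 ⊕ v = 1 ⊕ 1 = 0
s2 = w ⊼ s1 = 0 ⊼ 0 = 1
s3 = s2 ⊽ t = 1 ⊽ 1 = 0
s4 = s3 ∧ s1 = 0 ∧ 0 = 0
s5 = z ∧ s4 = 0 ∧ 0 = 0
s6 = s5 ⊼ u = 0 ⊼ 0 = 1
So s6 = 1.

y=0, z=0, v=1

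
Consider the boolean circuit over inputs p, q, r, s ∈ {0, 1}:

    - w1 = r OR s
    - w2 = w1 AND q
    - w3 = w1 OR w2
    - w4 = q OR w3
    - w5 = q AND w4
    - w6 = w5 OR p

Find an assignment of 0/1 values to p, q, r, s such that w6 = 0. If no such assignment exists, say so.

p=0, q=0, r=1, s=1

w6 = w5 OR p must be 0, so both w5 = 0 and p = 0.
w5 = q AND w4 must be 0, so at least one of q, w4 is 0.
Check with p=0, q=0, r=1, s=1:
w1 = r OR s = 1 OR 1 = 1
w2 = w1 AND q = 1 AND 0 = 0
w3 = w1 OR w2 = 1 OR 0 = 1
w4 = q OR w3 = 0 OR 1 = 1
w5 = q AND w4 = 0 AND 1 = 0
w6 = w5 OR p = 0 OR 0 = 0
So w6 = 0 as required.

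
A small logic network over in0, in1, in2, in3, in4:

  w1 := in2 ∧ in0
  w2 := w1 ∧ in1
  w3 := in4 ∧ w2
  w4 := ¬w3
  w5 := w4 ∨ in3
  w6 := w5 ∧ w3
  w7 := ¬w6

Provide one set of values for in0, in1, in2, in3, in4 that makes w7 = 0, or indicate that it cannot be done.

in0=1, in1=1, in2=1, in3=1, in4=1

Check with in0=1, in1=1, in2=1, in3=1, in4=1:
w1 = in2 ∧ in0 = 1 ∧ 1 = 1
w2 = w1 ∧ in1 = 1 ∧ 1 = 1
w3 = in4 ∧ w2 = 1 ∧ 1 = 1
w4 = ¬w3 = ¬1 = 0
w5 = w4 ∨ in3 = 0 ∨ 1 = 1
w6 = w5 ∧ w3 = 1 ∧ 1 = 1
w7 = ¬w6 = ¬1 = 0
So w7 = 0 as required.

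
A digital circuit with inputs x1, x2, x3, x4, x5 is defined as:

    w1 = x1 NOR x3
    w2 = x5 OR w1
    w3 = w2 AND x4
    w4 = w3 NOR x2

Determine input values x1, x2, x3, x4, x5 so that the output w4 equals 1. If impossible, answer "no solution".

w4 = w3 NOR x2 must be 1, so both w3 = 0 and x2 = 0.
Check with x1=0, x2=0, x3=0, x4=0, x5=1:
w1 = x1 NOR x3 = 0 NOR 0 = 1
w2 = x5 OR w1 = 1 OR 1 = 1
w3 = w2 AND x4 = 1 AND 0 = 0
w4 = w3 NOR x2 = 0 NOR 0 = 1
So w4 = 1 as required.

x1=0, x2=0, x3=0, x4=0, x5=1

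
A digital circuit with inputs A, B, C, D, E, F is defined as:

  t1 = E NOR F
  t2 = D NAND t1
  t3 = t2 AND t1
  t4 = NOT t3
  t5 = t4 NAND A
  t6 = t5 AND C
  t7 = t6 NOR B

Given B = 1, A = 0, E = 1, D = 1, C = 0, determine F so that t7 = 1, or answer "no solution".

no solution exists

With B = 1, A = 0, E = 1, D = 1, C = 0 fixed, none of the 2 settings of F give t7 = 1.
For example, with F=0:
t1 = E NOR F = 1 NOR 0 = 0
t2 = D NAND t1 = 1 NAND 0 = 1
t3 = t2 AND t1 = 1 AND 0 = 0
t4 = NOT t3 = NOT 0 = 1
t5 = t4 NAND A = 1 NAND 0 = 1
t6 = t5 AND C = 1 AND 0 = 0
t7 = t6 NOR B = 0 NOR 1 = 0
giving t7 = 0 ≠ 1.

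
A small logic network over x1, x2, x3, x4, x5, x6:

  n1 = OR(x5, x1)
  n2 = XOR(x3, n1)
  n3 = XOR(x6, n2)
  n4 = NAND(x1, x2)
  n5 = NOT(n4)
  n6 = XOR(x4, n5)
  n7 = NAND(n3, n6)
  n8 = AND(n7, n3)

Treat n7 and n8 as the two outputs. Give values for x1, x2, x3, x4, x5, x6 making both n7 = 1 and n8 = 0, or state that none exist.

x1=0, x2=0, x3=1, x4=1, x5=0, x6=1

Check with x1=0, x2=0, x3=1, x4=1, x5=0, x6=1:
n1 = OR(x5, x1) = OR(0, 0) = 0
n2 = XOR(x3, n1) = XOR(1, 0) = 1
n3 = XOR(x6, n2) = XOR(1, 1) = 0
n4 = NAND(x1, x2) = NAND(0, 0) = 1
n5 = NOT(n4) = NOT 1 = 0
n6 = XOR(x4, n5) = XOR(1, 0) = 1
n7 = NAND(n3, n6) = NAND(0, 1) = 1
n8 = AND(n7, n3) = AND(1, 0) = 0
So n7 = 1 and n8 = 0.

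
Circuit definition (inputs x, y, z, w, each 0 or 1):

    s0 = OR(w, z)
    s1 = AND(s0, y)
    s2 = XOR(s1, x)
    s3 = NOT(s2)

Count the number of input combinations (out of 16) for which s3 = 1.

s3 = NOT(s2) must be 1, so s2 = 0.
Enumerating the 16 input combinations, 8 give s3 = 1 and 8 give s3 = 0.

8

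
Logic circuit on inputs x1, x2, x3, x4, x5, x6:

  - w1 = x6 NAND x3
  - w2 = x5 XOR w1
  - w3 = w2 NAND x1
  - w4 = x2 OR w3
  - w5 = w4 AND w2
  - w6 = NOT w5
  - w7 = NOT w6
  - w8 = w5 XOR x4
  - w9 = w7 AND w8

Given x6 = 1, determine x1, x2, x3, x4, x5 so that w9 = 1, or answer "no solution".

x1=0 x2=1 x3=1 x4=0 x5=1

Check with x6 = 1 and x1=0, x2=1, x3=1, x4=0, x5=1:
w1 = x6 NAND x3 = 1 NAND 1 = 0
w2 = x5 XOR w1 = 1 XOR 0 = 1
w3 = w2 NAND x1 = 1 NAND 0 = 1
w4 = x2 OR w3 = 1 OR 1 = 1
w5 = w4 AND w2 = 1 AND 1 = 1
w6 = NOT w5 = NOT 1 = 0
w7 = NOT w6 = NOT 0 = 1
w8 = w5 XOR x4 = 1 XOR 0 = 1
w9 = w7 AND w8 = 1 AND 1 = 1
So w9 = 1.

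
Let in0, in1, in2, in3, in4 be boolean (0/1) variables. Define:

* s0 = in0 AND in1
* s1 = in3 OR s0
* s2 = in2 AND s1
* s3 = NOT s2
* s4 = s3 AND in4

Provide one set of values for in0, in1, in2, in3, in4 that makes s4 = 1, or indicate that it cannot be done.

in0=1 in1=1 in2=0 in3=0 in4=1

s4 = s3 AND in4 must be 1, so both s3 = 1 and in4 = 1.
s3 = NOT s2 must be 1, so s2 = 0.
Check with in0=1 in1=1 in2=0 in3=0 in4=1:
s0 = in0 AND in1 = 1 AND 1 = 1
s1 = in3 OR s0 = 0 OR 1 = 1
s2 = in2 AND s1 = 0 AND 1 = 0
s3 = NOT s2 = NOT 0 = 1
s4 = s3 AND in4 = 1 AND 1 = 1
So s4 = 1 as required.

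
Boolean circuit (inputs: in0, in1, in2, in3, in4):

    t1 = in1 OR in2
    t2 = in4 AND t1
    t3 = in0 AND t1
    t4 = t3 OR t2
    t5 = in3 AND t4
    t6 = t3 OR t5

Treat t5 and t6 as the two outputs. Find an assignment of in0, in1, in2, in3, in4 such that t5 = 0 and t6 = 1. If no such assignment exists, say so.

Check with in0=1 in1=1 in2=0 in3=0 in4=1:
t1 = in1 OR in2 = 1 OR 0 = 1
t2 = in4 AND t1 = 1 AND 1 = 1
t3 = in0 AND t1 = 1 AND 1 = 1
t4 = t3 OR t2 = 1 OR 1 = 1
t5 = in3 AND t4 = 0 AND 1 = 0
t6 = t3 OR t5 = 1 OR 0 = 1
So t5 = 0 and t6 = 1.

in0=1 in1=1 in2=0 in3=0 in4=1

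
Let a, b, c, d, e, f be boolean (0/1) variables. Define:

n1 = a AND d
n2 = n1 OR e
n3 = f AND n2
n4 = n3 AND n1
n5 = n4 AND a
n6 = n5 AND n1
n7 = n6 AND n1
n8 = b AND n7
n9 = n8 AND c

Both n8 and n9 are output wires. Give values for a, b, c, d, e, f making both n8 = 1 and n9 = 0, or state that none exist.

Check with a=1, b=1, c=0, d=1, e=0, f=1:
n1 = a AND d = 1 AND 1 = 1
n2 = n1 OR e = 1 OR 0 = 1
n3 = f AND n2 = 1 AND 1 = 1
n4 = n3 AND n1 = 1 AND 1 = 1
n5 = n4 AND a = 1 AND 1 = 1
n6 = n5 AND n1 = 1 AND 1 = 1
n7 = n6 AND n1 = 1 AND 1 = 1
n8 = b AND n7 = 1 AND 1 = 1
n9 = n8 AND c = 1 AND 0 = 0
So n8 = 1 and n9 = 0.

a=1, b=1, c=0, d=1, e=0, f=1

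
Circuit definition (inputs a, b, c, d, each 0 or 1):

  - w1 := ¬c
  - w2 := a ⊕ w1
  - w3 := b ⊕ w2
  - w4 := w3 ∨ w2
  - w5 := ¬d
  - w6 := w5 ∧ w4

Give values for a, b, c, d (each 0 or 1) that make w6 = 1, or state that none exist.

a=1, b=1, c=0, d=0

Check with a=1, b=1, c=0, d=0:
w1 = ¬c = ¬0 = 1
w2 = a ⊕ w1 = 1 ⊕ 1 = 0
w3 = b ⊕ w2 = 1 ⊕ 0 = 1
w4 = w3 ∨ w2 = 1 ∨ 0 = 1
w5 = ¬d = ¬0 = 1
w6 = w5 ∧ w4 = 1 ∧ 1 = 1
So w6 = 1 as required.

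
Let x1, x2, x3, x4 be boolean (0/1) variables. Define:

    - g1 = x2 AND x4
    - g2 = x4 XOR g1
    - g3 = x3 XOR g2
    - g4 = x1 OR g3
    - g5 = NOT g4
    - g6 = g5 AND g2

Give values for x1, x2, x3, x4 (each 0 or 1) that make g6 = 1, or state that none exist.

x1=0 x2=0 x3=1 x4=1

g6 = g5 AND g2 must be 1, so both g5 = 1 and g2 = 1.
g5 = NOT g4 must be 1, so g4 = 0.
Check with x1=0 x2=0 x3=1 x4=1:
g1 = x2 AND x4 = 0 AND 1 = 0
g2 = x4 XOR g1 = 1 XOR 0 = 1
g3 = x3 XOR g2 = 1 XOR 1 = 0
g4 = x1 OR g3 = 0 OR 0 = 0
g5 = NOT g4 = NOT 0 = 1
g6 = g5 AND g2 = 1 AND 1 = 1
So g6 = 1 as required.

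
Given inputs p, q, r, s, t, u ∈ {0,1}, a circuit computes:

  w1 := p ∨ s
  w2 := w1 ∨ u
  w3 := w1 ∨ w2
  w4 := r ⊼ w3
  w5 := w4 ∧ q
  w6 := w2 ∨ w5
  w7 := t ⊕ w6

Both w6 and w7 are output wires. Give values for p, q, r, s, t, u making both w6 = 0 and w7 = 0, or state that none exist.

Check with p=0, q=0, r=0, s=0, t=0, u=0:
w1 = p ∨ s = 0 ∨ 0 = 0
w2 = w1 ∨ u = 0 ∨ 0 = 0
w3 = w1 ∨ w2 = 0 ∨ 0 = 0
w4 = r ⊼ w3 = 0 ⊼ 0 = 1
w5 = w4 ∧ q = 1 ∧ 0 = 0
w6 = w2 ∨ w5 = 0 ∨ 0 = 0
w7 = t ⊕ w6 = 0 ⊕ 0 = 0
So w6 = 0 and w7 = 0.

p=0, q=0, r=0, s=0, t=0, u=0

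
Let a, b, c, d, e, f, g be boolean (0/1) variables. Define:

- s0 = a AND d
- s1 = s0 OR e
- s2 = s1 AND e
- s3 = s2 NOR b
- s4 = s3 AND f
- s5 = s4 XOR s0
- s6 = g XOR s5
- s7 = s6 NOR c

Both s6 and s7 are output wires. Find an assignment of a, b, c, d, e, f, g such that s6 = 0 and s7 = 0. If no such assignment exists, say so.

Check with a=1, b=0, c=1, d=0, e=0, f=1, g=1:
s0 = a AND d = 1 AND 0 = 0
s1 = s0 OR e = 0 OR 0 = 0
s2 = s1 AND e = 0 AND 0 = 0
s3 = s2 NOR b = 0 NOR 0 = 1
s4 = s3 AND f = 1 AND 1 = 1
s5 = s4 XOR s0 = 1 XOR 0 = 1
s6 = g XOR s5 = 1 XOR 1 = 0
s7 = s6 NOR c = 0 NOR 1 = 0
So s6 = 0 and s7 = 0.

a=1, b=0, c=1, d=0, e=0, f=1, g=1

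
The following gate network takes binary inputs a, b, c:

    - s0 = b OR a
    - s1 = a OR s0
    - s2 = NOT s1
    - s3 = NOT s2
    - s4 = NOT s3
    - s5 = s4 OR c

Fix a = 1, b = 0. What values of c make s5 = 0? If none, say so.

Check with a = 1, b = 0 and c=0:
s0 = b OR a = 0 OR 1 = 1
s1 = a OR s0 = 1 OR 1 = 1
s2 = NOT s1 = NOT 1 = 0
s3 = NOT s2 = NOT 0 = 1
s4 = NOT s3 = NOT 1 = 0
s5 = s4 OR c = 0 OR 0 = 0
So s5 = 0.

c=0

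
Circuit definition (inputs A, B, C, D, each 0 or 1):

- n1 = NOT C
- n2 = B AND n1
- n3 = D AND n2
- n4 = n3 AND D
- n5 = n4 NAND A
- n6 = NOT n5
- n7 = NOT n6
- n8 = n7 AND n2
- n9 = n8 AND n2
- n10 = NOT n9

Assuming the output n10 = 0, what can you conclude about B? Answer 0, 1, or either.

1

n10 = NOT n9 must be 0, so n9 = 1.
n9 = n8 AND n2 must be 1, so both n8 = 1 and n2 = 1.
Every assignment with n10 = 0 has B = 1; there are 3 such assignment(s).
  A=0, B=1, C=0, D=0
  A=0, B=1, C=0, D=1
  A=1, B=1, C=0, D=0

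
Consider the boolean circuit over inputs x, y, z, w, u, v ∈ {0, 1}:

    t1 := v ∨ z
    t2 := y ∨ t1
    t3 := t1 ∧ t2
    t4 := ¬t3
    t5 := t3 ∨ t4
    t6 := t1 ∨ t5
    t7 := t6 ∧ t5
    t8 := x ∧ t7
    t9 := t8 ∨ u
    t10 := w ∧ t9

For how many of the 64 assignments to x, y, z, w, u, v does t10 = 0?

t10 = w ∧ t9 must be 0, so at least one of w, t9 is 0.
Enumerating the 64 input combinations, 40 give t10 = 0 and 24 give t10 = 1.

40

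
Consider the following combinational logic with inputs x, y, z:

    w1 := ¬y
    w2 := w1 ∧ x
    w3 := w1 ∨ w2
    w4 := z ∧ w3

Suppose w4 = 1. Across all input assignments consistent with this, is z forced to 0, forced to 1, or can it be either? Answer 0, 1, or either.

w4 = z ∧ w3 must be 1, so both z = 1 and w3 = 1.
Every assignment with w4 = 1 has z = 1; there are 2 such assignment(s).
  x=0, y=0, z=1
  x=1, y=0, z=1

1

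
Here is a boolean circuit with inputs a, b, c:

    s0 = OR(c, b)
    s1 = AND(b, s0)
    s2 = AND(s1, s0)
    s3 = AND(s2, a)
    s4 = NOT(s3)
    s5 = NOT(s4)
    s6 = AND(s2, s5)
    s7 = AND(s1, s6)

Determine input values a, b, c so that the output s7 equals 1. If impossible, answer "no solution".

s7 = AND(s1, s6) must be 1, so both s1 = 1 and s6 = 1.
Check with a=1, b=1, c=1:
s0 = OR(c, b) = OR(1, 1) = 1
s1 = AND(b, s0) = AND(1, 1) = 1
s2 = AND(s1, s0) = AND(1, 1) = 1
s3 = AND(s2, a) = AND(1, 1) = 1
s4 = NOT(s3) = NOT 1 = 0
s5 = NOT(s4) = NOT 0 = 1
s6 = AND(s2, s5) = AND(1, 1) = 1
s7 = AND(s1, s6) = AND(1, 1) = 1
So s7 = 1 as required.

a=1, b=1, c=1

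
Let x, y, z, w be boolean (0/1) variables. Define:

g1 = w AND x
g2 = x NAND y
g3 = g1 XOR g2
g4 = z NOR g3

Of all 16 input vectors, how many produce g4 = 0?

14

g4 = z NOR g3 must be 0, so at least one of z, g3 is 1.
Enumerating the 16 input combinations, 14 give g4 = 0 and 2 give g4 = 1.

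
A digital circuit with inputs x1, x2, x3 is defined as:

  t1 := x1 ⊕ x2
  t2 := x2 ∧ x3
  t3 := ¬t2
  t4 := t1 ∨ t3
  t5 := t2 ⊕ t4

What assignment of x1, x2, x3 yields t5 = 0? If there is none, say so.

t5 = t2 ⊕ t4 must be 0, so t2 and t4 are equal.
Check with x1=0, x2=1, x3=1:
t1 = x1 ⊕ x2 = 0 ⊕ 1 = 1
t2 = x2 ∧ x3 = 1 ∧ 1 = 1
t3 = ¬t2 = ¬1 = 0
t4 = t1 ∨ t3 = 1 ∨ 0 = 1
t5 = t2 ⊕ t4 = 1 ⊕ 1 = 0
So t5 = 0 as required.

x1=0, x2=1, x3=1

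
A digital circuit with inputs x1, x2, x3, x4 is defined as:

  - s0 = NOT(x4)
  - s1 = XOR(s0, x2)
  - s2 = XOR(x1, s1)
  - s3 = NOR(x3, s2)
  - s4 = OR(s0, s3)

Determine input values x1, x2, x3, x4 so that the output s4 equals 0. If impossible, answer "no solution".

x1=1, x2=0, x3=0, x4=1

Check with x1=1, x2=0, x3=0, x4=1:
s0 = NOT(x4) = NOT 1 = 0
s1 = XOR(s0, x2) = XOR(0, 0) = 0
s2 = XOR(x1, s1) = XOR(1, 0) = 1
s3 = NOR(x3, s2) = NOR(0, 1) = 0
s4 = OR(s0, s3) = OR(0, 0) = 0
So s4 = 0 as required.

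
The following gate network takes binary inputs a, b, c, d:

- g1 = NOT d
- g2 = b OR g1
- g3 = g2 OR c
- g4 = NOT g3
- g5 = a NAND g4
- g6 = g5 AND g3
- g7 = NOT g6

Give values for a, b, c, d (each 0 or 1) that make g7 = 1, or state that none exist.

a=0 b=0 c=0 d=1

g7 = NOT g6 must be 1, so g6 = 0.
g6 = g5 AND g3 must be 0, so at least one of g5, g3 is 0.
Check with a=0 b=0 c=0 d=1:
g1 = NOT d = NOT 1 = 0
g2 = b OR g1 = 0 OR 0 = 0
g3 = g2 OR c = 0 OR 0 = 0
g4 = NOT g3 = NOT 0 = 1
g5 = a NAND g4 = 0 NAND 1 = 1
g6 = g5 AND g3 = 1 AND 0 = 0
g7 = NOT g6 = NOT 0 = 1
So g7 = 1 as required.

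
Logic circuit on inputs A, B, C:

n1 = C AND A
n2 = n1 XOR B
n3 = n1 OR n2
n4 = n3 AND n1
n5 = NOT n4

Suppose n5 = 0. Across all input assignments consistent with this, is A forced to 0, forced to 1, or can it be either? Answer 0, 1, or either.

n5 = NOT n4 must be 0, so n4 = 1.
n4 = n3 AND n1 must be 1, so both n3 = 1 and n1 = 1.
n3 = n1 OR n2 must be 1, so at least one of n1, n2 is 1.
Every assignment with n5 = 0 has A = 1; there are 2 such assignment(s).
  A=1, B=0, C=1
  A=1, B=1, C=1

1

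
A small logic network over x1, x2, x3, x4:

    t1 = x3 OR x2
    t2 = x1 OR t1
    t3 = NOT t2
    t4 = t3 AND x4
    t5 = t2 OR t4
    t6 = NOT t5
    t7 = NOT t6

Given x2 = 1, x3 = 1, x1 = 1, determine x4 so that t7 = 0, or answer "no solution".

With x2 = 1, x3 = 1, x1 = 1 fixed, none of the 2 settings of x4 give t7 = 0.
For example, with x4=1:
t1 = x3 OR x2 = 1 OR 1 = 1
t2 = x1 OR t1 = 1 OR 1 = 1
t3 = NOT t2 = NOT 1 = 0
t4 = t3 AND x4 = 0 AND 1 = 0
t5 = t2 OR t4 = 1 OR 0 = 1
t6 = NOT t5 = NOT 1 = 0
t7 = NOT t6 = NOT 0 = 1
giving t7 = 1 ≠ 0.

no solution exists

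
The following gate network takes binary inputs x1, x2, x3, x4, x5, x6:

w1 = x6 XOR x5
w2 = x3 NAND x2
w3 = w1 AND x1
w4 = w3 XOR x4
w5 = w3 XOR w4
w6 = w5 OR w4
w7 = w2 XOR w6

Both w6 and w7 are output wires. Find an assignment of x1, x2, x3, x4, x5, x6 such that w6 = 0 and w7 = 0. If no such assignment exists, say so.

Check with x1=1, x2=1, x3=1, x4=0, x5=0, x6=0:
w1 = x6 XOR x5 = 0 XOR 0 = 0
w2 = x3 NAND x2 = 1 NAND 1 = 0
w3 = w1 AND x1 = 0 AND 1 = 0
w4 = w3 XOR x4 = 0 XOR 0 = 0
w5 = w3 XOR w4 = 0 XOR 0 = 0
w6 = w5 OR w4 = 0 OR 0 = 0
w7 = w2 XOR w6 = 0 XOR 0 = 0
So w6 = 0 and w7 = 0.

x1=1, x2=1, x3=1, x4=0, x5=0, x6=0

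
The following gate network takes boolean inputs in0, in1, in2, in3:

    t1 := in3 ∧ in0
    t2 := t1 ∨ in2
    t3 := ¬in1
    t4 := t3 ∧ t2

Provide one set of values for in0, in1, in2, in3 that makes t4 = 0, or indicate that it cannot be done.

t4 = t3 ∧ t2 must be 0, so at least one of t3, t2 is 0.
Check with in0=1, in1=1, in2=1, in3=0:
t1 = in3 ∧ in0 = 0 ∧ 1 = 0
t2 = t1 ∨ in2 = 0 ∨ 1 = 1
t3 = ¬in1 = ¬1 = 0
t4 = t3 ∧ t2 = 0 ∧ 1 = 0
So t4 = 0 as required.

in0=1, in1=1, in2=1, in3=0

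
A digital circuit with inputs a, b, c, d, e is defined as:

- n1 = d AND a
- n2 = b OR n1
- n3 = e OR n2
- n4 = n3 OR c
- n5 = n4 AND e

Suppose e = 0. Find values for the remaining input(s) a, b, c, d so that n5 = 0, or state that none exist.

n5 = n4 AND e must be 0, so at least one of n4, e is 0.
Check with e = 0 and a=0, b=0, c=1, d=0:
n1 = d AND a = 0 AND 0 = 0
n2 = b OR n1 = 0 OR 0 = 0
n3 = e OR n2 = 0 OR 0 = 0
n4 = n3 OR c = 0 OR 1 = 1
n5 = n4 AND e = 1 AND 0 = 0
So n5 = 0.

a=0, b=0, c=1, d=0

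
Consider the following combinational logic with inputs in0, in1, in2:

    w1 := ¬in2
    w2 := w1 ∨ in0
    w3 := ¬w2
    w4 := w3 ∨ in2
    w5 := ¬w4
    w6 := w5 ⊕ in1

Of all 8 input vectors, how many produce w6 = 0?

4

w6 = w5 ⊕ in1 must be 0, so w5 and in1 are equal.
Enumerating the 8 input combinations, 4 give w6 = 0 and 4 give w6 = 1.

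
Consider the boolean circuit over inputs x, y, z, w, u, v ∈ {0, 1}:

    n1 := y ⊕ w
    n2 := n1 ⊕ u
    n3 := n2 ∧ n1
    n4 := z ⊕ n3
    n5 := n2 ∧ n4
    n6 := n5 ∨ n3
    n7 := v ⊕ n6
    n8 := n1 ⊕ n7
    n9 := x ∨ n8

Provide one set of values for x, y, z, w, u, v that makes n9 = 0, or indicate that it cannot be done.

n9 = x ∨ n8 must be 0, so both x = 0 and n8 = 0.
n8 = n1 ⊕ n7 must be 0, so n1 and n7 are equal.
Check with x=0, y=1, z=1, w=0, u=1, v=1:
n1 = y ⊕ w = 1 ⊕ 0 = 1
n2 = n1 ⊕ u = 1 ⊕ 1 = 0
n3 = n2 ∧ n1 = 0 ∧ 1 = 0
n4 = z ⊕ n3 = 1 ⊕ 0 = 1
n5 = n2 ∧ n4 = 0 ∧ 1 = 0
n6 = n5 ∨ n3 = 0 ∨ 0 = 0
n7 = v ⊕ n6 = 1 ⊕ 0 = 1
n8 = n1 ⊕ n7 = 1 ⊕ 1 = 0
n9 = x ∨ n8 = 0 ∨ 0 = 0
So n9 = 0 as required.

x=0, y=1, z=1, w=0, u=1, v=1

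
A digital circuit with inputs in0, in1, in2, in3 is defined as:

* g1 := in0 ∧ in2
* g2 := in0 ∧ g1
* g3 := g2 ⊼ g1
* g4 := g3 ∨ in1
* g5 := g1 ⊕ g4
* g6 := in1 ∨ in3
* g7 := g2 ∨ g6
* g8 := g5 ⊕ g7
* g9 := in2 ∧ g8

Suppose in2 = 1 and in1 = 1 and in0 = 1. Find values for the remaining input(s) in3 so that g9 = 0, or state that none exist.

no solution exists

With in2 = 1 and in1 = 1 and in0 = 1 fixed, none of the 2 settings of in3 give g9 = 0.
For example, with in3=0:
g1 = in0 ∧ in2 = 1 ∧ 1 = 1
g2 = in0 ∧ g1 = 1 ∧ 1 = 1
g3 = g2 ⊼ g1 = 1 ⊼ 1 = 0
g4 = g3 ∨ in1 = 0 ∨ 1 = 1
g5 = g1 ⊕ g4 = 1 ⊕ 1 = 0
g6 = in1 ∨ in3 = 1 ∨ 0 = 1
g7 = g2 ∨ g6 = 1 ∨ 1 = 1
g8 = g5 ⊕ g7 = 0 ⊕ 1 = 1
g9 = in2 ∧ g8 = 1 ∧ 1 = 1
giving g9 = 1 ≠ 0.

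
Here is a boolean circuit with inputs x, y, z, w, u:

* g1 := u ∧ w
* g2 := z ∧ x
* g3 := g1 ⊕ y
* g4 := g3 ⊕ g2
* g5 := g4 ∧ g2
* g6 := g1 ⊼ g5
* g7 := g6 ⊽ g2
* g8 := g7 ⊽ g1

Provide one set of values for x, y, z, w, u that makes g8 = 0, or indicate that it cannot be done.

g8 = g7 ⊽ g1 must be 0, so at least one of g7, g1 is 1.
Check with x=1 y=0 z=1 w=1 u=1:
g1 = u ∧ w = 1 ∧ 1 = 1
g2 = z ∧ x = 1 ∧ 1 = 1
g3 = g1 ⊕ y = 1 ⊕ 0 = 1
g4 = g3 ⊕ g2 = 1 ⊕ 1 = 0
g5 = g4 ∧ g2 = 0 ∧ 1 = 0
g6 = g1 ⊼ g5 = 1 ⊼ 0 = 1
g7 = g6 ⊽ g2 = 1 ⊽ 1 = 0
g8 = g7 ⊽ g1 = 0 ⊽ 1 = 0
So g8 = 0 as required.

x=1 y=0 z=1 w=1 u=1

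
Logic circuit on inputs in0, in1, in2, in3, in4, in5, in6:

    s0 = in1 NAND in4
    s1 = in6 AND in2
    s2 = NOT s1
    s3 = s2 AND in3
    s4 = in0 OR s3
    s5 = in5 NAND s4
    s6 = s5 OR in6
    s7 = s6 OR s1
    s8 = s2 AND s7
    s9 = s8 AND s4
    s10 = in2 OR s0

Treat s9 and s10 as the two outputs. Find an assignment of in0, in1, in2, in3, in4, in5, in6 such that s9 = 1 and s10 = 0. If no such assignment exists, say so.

Check with in0=1 in1=1 in2=0 in3=0 in4=1 in5=1 in6=1:
s0 = in1 NAND in4 = 1 NAND 1 = 0
s1 = in6 AND in2 = 1 AND 0 = 0
s2 = NOT s1 = NOT 0 = 1
s3 = s2 AND in3 = 1 AND 0 = 0
s4 = in0 OR s3 = 1 OR 0 = 1
s5 = in5 NAND s4 = 1 NAND 1 = 0
s6 = s5 OR in6 = 0 OR 1 = 1
s7 = s6 OR s1 = 1 OR 0 = 1
s8 = s2 AND s7 = 1 AND 1 = 1
s9 = s8 AND s4 = 1 AND 1 = 1
s10 = in2 OR s0 = 0 OR 0 = 0
So s9 = 1 and s10 = 0.

in0=1 in1=1 in2=0 in3=0 in4=1 in5=1 in6=1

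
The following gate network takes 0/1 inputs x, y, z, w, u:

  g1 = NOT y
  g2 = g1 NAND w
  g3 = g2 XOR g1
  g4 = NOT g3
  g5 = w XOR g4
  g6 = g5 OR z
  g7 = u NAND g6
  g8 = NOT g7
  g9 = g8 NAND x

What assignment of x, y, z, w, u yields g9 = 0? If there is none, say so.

x=1 y=0 z=0 w=0 u=1

g9 = g8 NAND x must be 0, so both g8 = 1 and x = 1.
Check with x=1 y=0 z=0 w=0 u=1:
g1 = NOT y = NOT 0 = 1
g2 = g1 NAND w = 1 NAND 0 = 1
g3 = g2 XOR g1 = 1 XOR 1 = 0
g4 = NOT g3 = NOT 0 = 1
g5 = w XOR g4 = 0 XOR 1 = 1
g6 = g5 OR z = 1 OR 0 = 1
g7 = u NAND g6 = 1 NAND 1 = 0
g8 = NOT g7 = NOT 0 = 1
g9 = g8 NAND x = 1 NAND 1 = 0
So g9 = 0 as required.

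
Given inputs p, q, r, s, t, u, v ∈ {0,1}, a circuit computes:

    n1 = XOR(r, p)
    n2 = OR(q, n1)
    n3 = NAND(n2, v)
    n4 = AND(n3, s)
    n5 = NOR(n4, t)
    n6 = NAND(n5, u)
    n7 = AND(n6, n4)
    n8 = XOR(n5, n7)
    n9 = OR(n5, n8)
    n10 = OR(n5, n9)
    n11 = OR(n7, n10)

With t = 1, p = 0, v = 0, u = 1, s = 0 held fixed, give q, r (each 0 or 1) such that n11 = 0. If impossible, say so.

q=1, r=1

n11 = OR(n7, n10) must be 0, so both n7 = 0 and n10 = 0.
Check with t = 1, p = 0, v = 0, u = 1, s = 0 and q=1, r=1:
n1 = XOR(r, p) = XOR(1, 0) = 1
n2 = OR(q, n1) = OR(1, 1) = 1
n3 = NAND(n2, v) = NAND(1, 0) = 1
n4 = AND(n3, s) = AND(1, 0) = 0
n5 = NOR(n4, t) = NOR(0, 1) = 0
n6 = NAND(n5, u) = NAND(0, 1) = 1
n7 = AND(n6, n4) = AND(1, 0) = 0
n8 = XOR(n5, n7) = XOR(0, 0) = 0
n9 = OR(n5, n8) = OR(0, 0) = 0
n10 = OR(n5, n9) = OR(0, 0) = 0
n11 = OR(n7, n10) = OR(0, 0) = 0
So n11 = 0.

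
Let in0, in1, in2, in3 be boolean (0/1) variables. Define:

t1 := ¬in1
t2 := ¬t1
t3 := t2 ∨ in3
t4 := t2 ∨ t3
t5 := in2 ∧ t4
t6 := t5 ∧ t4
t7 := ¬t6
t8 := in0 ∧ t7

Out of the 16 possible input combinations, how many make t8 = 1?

t8 = in0 ∧ t7 must be 1, so both in0 = 1 and t7 = 1.
Satisfying assignments:
  in0=1, in1=0, in2=0, in3=0
  in0=1, in1=0, in2=0, in3=1
  in0=1, in1=0, in2=1, in3=0
  in0=1, in1=1, in2=0, in3=0
  in0=1, in1=1, in2=0, in3=1

5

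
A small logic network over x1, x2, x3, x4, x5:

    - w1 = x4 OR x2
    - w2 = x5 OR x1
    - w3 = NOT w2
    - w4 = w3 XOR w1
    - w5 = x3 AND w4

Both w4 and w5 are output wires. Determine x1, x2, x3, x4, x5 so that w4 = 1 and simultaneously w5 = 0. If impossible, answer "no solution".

x1=0, x2=1, x3=0, x4=1, x5=1

Check with x1=0, x2=1, x3=0, x4=1, x5=1:
w1 = x4 OR x2 = 1 OR 1 = 1
w2 = x5 OR x1 = 1 OR 0 = 1
w3 = NOT w2 = NOT 1 = 0
w4 = w3 XOR w1 = 0 XOR 1 = 1
w5 = x3 AND w4 = 0 AND 1 = 0
So w4 = 1 and w5 = 0.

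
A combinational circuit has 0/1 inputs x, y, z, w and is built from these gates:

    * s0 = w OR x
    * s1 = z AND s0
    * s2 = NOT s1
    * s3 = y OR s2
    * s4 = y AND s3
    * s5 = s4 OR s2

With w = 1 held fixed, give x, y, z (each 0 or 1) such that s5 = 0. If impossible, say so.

Check with w = 1 and x=0, y=0, z=1:
s0 = w OR x = 1 OR 0 = 1
s1 = z AND s0 = 1 AND 1 = 1
s2 = NOT s1 = NOT 1 = 0
s3 = y OR s2 = 0 OR 0 = 0
s4 = y AND s3 = 0 AND 0 = 0
s5 = s4 OR s2 = 0 OR 0 = 0
So s5 = 0.

x=0 y=0 z=1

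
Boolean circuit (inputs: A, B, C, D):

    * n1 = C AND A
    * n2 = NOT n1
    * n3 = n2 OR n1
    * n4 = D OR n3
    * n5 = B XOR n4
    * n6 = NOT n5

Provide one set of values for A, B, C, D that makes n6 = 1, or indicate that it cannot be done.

n6 = NOT n5 must be 1, so n5 = 0.
n5 = B XOR n4 must be 0, so B and n4 are equal.
Check with A=1, B=1, C=0, D=1:
n1 = C AND A = 0 AND 1 = 0
n2 = NOT n1 = NOT 0 = 1
n3 = n2 OR n1 = 1 OR 0 = 1
n4 = D OR n3 = 1 OR 1 = 1
n5 = B XOR n4 = 1 XOR 1 = 0
n6 = NOT n5 = NOT 0 = 1
So n6 = 1 as required.

A=1, B=1, C=0, D=1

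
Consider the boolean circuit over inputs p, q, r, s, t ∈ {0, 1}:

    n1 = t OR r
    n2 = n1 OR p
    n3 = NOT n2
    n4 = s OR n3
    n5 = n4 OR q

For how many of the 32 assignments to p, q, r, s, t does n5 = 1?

n5 = n4 OR q must be 1, so at least one of n4, q is 1.
Enumerating the 32 input combinations, 25 give n5 = 1 and 7 give n5 = 0.

25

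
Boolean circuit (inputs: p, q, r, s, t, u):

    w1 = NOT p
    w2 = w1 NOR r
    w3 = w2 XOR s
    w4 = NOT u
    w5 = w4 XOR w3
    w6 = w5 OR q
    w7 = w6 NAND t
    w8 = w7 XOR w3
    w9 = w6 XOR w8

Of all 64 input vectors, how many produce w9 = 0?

w9 = w6 XOR w8 must be 0, so w6 and w8 are equal.
Enumerating the 64 input combinations, 32 give w9 = 0 and 32 give w9 = 1.

32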